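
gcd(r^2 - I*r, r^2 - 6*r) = r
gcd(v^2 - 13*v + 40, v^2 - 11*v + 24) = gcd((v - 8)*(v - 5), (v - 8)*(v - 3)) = v - 8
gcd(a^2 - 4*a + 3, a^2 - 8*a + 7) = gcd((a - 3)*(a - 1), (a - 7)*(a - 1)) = a - 1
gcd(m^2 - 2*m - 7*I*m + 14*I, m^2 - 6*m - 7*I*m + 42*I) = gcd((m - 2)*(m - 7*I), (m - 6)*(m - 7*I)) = m - 7*I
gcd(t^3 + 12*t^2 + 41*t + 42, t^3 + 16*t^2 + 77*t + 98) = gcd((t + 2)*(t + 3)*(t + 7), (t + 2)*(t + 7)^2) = t^2 + 9*t + 14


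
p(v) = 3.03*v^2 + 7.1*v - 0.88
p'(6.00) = 43.46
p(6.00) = 150.80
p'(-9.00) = -47.44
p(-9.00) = 180.65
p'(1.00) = 13.16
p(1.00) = 9.25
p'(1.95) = 18.92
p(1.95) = 24.49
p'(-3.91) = -16.59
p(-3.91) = 17.68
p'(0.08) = 7.58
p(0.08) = -0.29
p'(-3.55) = -14.41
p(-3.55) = 12.10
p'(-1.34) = -1.02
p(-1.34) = -4.95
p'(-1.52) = -2.11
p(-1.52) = -4.67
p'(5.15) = 38.31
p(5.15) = 116.05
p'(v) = 6.06*v + 7.1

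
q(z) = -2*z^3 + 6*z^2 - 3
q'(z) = -6*z^2 + 12*z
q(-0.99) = 4.82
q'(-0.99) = -17.76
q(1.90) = 4.94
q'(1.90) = 1.14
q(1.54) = 3.93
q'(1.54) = 4.25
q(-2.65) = 76.35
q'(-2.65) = -73.94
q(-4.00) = 221.00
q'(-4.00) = -144.00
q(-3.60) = 168.07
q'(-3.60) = -120.96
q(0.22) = -2.73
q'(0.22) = 2.35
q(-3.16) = 120.02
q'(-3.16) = -97.83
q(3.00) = -3.00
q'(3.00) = -18.00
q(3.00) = -3.00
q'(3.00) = -18.00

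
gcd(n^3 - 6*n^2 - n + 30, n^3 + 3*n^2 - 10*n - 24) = n^2 - n - 6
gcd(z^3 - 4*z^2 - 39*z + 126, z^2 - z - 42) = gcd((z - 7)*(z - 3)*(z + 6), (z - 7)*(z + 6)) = z^2 - z - 42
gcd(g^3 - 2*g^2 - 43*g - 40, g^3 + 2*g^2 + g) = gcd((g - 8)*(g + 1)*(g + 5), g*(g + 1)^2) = g + 1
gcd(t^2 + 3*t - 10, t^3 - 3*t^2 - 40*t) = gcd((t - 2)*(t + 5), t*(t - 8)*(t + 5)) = t + 5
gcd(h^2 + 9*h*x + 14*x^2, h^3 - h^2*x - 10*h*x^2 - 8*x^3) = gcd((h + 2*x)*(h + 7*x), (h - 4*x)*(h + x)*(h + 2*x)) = h + 2*x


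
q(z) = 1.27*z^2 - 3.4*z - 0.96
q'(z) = 2.54*z - 3.4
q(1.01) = -3.10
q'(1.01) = -0.83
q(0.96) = -3.05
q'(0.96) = -0.96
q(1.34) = -3.24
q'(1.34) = 0.00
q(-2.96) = 20.23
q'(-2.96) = -10.92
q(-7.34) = 92.42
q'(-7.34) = -22.04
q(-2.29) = 13.49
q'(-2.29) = -9.22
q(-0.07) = -0.72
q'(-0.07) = -3.58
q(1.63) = -3.13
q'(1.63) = 0.74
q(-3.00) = 20.67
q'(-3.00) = -11.02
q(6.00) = 24.36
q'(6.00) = 11.84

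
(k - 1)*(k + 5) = k^2 + 4*k - 5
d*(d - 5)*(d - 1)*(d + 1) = d^4 - 5*d^3 - d^2 + 5*d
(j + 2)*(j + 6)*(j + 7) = j^3 + 15*j^2 + 68*j + 84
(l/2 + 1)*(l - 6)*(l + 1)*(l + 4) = l^4/2 + l^3/2 - 14*l^2 - 38*l - 24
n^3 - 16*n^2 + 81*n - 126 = (n - 7)*(n - 6)*(n - 3)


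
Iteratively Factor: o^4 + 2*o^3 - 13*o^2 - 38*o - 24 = (o + 2)*(o^3 - 13*o - 12) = (o + 2)*(o + 3)*(o^2 - 3*o - 4) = (o + 1)*(o + 2)*(o + 3)*(o - 4)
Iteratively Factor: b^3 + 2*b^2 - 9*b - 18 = (b - 3)*(b^2 + 5*b + 6) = (b - 3)*(b + 2)*(b + 3)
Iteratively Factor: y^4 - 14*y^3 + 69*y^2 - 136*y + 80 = (y - 4)*(y^3 - 10*y^2 + 29*y - 20) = (y - 4)*(y - 1)*(y^2 - 9*y + 20) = (y - 4)^2*(y - 1)*(y - 5)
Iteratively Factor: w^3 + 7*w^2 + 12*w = (w)*(w^2 + 7*w + 12) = w*(w + 4)*(w + 3)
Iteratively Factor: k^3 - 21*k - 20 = (k + 1)*(k^2 - k - 20) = (k - 5)*(k + 1)*(k + 4)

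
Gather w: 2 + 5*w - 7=5*w - 5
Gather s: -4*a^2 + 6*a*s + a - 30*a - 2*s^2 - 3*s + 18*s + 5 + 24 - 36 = -4*a^2 - 29*a - 2*s^2 + s*(6*a + 15) - 7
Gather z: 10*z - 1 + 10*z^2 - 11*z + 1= 10*z^2 - z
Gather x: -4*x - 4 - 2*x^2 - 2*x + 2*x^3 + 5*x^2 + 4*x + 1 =2*x^3 + 3*x^2 - 2*x - 3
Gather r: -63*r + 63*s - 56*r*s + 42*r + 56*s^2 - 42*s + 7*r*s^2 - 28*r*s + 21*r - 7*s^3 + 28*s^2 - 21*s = r*(7*s^2 - 84*s) - 7*s^3 + 84*s^2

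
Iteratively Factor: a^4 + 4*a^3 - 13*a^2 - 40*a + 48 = (a - 3)*(a^3 + 7*a^2 + 8*a - 16) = (a - 3)*(a - 1)*(a^2 + 8*a + 16) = (a - 3)*(a - 1)*(a + 4)*(a + 4)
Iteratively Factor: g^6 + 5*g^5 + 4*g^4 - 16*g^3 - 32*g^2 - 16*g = (g + 2)*(g^5 + 3*g^4 - 2*g^3 - 12*g^2 - 8*g) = (g + 2)^2*(g^4 + g^3 - 4*g^2 - 4*g) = (g - 2)*(g + 2)^2*(g^3 + 3*g^2 + 2*g) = (g - 2)*(g + 1)*(g + 2)^2*(g^2 + 2*g) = g*(g - 2)*(g + 1)*(g + 2)^2*(g + 2)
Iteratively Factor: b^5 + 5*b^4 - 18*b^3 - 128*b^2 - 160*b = (b + 4)*(b^4 + b^3 - 22*b^2 - 40*b) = (b - 5)*(b + 4)*(b^3 + 6*b^2 + 8*b) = b*(b - 5)*(b + 4)*(b^2 + 6*b + 8) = b*(b - 5)*(b + 4)^2*(b + 2)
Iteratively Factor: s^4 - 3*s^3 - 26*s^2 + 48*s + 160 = (s - 4)*(s^3 + s^2 - 22*s - 40) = (s - 4)*(s + 2)*(s^2 - s - 20) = (s - 5)*(s - 4)*(s + 2)*(s + 4)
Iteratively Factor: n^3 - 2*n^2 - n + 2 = (n - 2)*(n^2 - 1) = (n - 2)*(n - 1)*(n + 1)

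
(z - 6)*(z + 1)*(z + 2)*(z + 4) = z^4 + z^3 - 28*z^2 - 76*z - 48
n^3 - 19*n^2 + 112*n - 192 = (n - 8)^2*(n - 3)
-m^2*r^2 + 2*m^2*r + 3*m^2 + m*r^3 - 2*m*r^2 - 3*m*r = (-m + r)*(r - 3)*(m*r + m)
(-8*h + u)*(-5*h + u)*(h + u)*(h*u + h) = 40*h^4*u + 40*h^4 + 27*h^3*u^2 + 27*h^3*u - 12*h^2*u^3 - 12*h^2*u^2 + h*u^4 + h*u^3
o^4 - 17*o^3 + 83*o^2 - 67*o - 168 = (o - 8)*(o - 7)*(o - 3)*(o + 1)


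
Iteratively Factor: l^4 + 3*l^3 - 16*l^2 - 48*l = (l + 4)*(l^3 - l^2 - 12*l) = l*(l + 4)*(l^2 - l - 12) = l*(l + 3)*(l + 4)*(l - 4)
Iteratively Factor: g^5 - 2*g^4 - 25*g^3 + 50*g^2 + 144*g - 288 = (g - 4)*(g^4 + 2*g^3 - 17*g^2 - 18*g + 72) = (g - 4)*(g + 3)*(g^3 - g^2 - 14*g + 24) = (g - 4)*(g - 2)*(g + 3)*(g^2 + g - 12) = (g - 4)*(g - 3)*(g - 2)*(g + 3)*(g + 4)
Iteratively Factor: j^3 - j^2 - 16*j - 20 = (j - 5)*(j^2 + 4*j + 4) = (j - 5)*(j + 2)*(j + 2)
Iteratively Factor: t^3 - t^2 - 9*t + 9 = (t - 3)*(t^2 + 2*t - 3) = (t - 3)*(t + 3)*(t - 1)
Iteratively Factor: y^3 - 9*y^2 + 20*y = (y - 4)*(y^2 - 5*y) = (y - 5)*(y - 4)*(y)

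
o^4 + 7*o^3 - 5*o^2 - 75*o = o*(o - 3)*(o + 5)^2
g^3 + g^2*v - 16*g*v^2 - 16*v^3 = (g - 4*v)*(g + v)*(g + 4*v)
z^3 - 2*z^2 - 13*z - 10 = (z - 5)*(z + 1)*(z + 2)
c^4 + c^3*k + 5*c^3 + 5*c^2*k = c^2*(c + 5)*(c + k)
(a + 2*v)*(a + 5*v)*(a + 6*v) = a^3 + 13*a^2*v + 52*a*v^2 + 60*v^3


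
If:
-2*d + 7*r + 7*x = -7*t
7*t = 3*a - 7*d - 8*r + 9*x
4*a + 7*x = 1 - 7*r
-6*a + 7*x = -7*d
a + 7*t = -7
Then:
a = -545/582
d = -767/1164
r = 6695/8148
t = -3529/4074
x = -1171/8148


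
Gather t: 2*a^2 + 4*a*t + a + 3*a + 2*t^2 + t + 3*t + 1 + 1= 2*a^2 + 4*a + 2*t^2 + t*(4*a + 4) + 2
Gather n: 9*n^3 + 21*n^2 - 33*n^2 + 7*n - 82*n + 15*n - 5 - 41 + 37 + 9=9*n^3 - 12*n^2 - 60*n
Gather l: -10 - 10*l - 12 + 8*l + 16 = -2*l - 6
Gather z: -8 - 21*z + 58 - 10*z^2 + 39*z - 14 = -10*z^2 + 18*z + 36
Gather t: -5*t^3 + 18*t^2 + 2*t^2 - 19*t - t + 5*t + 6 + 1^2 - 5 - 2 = -5*t^3 + 20*t^2 - 15*t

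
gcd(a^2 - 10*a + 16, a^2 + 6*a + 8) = 1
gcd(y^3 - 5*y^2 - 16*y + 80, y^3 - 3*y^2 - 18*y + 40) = y^2 - y - 20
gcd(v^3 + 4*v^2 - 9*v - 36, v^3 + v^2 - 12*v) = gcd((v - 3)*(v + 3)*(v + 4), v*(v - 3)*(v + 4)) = v^2 + v - 12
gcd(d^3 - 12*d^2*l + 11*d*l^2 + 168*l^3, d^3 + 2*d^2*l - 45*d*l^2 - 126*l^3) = d^2 - 4*d*l - 21*l^2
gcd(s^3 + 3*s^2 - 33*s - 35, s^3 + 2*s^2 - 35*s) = s^2 + 2*s - 35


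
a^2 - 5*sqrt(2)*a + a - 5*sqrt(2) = (a + 1)*(a - 5*sqrt(2))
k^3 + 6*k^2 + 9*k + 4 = (k + 1)^2*(k + 4)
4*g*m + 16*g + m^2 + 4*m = (4*g + m)*(m + 4)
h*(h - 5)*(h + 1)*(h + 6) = h^4 + 2*h^3 - 29*h^2 - 30*h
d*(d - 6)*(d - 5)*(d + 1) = d^4 - 10*d^3 + 19*d^2 + 30*d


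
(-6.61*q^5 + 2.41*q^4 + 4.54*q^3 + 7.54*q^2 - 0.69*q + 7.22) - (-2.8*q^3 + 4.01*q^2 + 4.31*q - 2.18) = -6.61*q^5 + 2.41*q^4 + 7.34*q^3 + 3.53*q^2 - 5.0*q + 9.4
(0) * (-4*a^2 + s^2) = 0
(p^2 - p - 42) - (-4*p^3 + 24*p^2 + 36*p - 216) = 4*p^3 - 23*p^2 - 37*p + 174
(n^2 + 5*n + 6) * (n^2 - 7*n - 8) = n^4 - 2*n^3 - 37*n^2 - 82*n - 48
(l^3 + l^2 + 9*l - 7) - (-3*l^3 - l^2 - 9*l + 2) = 4*l^3 + 2*l^2 + 18*l - 9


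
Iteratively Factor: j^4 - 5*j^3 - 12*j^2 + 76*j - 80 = (j - 5)*(j^3 - 12*j + 16) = (j - 5)*(j - 2)*(j^2 + 2*j - 8) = (j - 5)*(j - 2)^2*(j + 4)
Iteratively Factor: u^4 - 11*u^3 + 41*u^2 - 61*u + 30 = (u - 2)*(u^3 - 9*u^2 + 23*u - 15) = (u - 3)*(u - 2)*(u^2 - 6*u + 5) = (u - 3)*(u - 2)*(u - 1)*(u - 5)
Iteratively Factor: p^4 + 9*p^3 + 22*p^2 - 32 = (p - 1)*(p^3 + 10*p^2 + 32*p + 32) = (p - 1)*(p + 4)*(p^2 + 6*p + 8) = (p - 1)*(p + 4)^2*(p + 2)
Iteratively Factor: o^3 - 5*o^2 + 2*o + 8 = (o - 2)*(o^2 - 3*o - 4) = (o - 4)*(o - 2)*(o + 1)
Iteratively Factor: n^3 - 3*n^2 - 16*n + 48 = (n - 3)*(n^2 - 16) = (n - 3)*(n + 4)*(n - 4)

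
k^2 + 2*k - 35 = (k - 5)*(k + 7)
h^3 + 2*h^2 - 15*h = h*(h - 3)*(h + 5)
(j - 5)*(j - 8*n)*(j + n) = j^3 - 7*j^2*n - 5*j^2 - 8*j*n^2 + 35*j*n + 40*n^2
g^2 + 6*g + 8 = (g + 2)*(g + 4)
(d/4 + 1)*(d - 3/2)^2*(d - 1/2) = d^4/4 + d^3/8 - 41*d^2/16 + 111*d/32 - 9/8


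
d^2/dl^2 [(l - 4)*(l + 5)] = 2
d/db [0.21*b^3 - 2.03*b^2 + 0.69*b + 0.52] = 0.63*b^2 - 4.06*b + 0.69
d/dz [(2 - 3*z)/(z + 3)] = -11/(z + 3)^2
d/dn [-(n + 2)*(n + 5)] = -2*n - 7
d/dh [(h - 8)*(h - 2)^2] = 3*(h - 6)*(h - 2)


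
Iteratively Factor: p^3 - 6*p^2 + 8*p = (p - 2)*(p^2 - 4*p) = (p - 4)*(p - 2)*(p)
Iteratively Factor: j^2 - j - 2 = (j - 2)*(j + 1)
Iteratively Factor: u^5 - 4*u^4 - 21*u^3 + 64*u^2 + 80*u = (u + 4)*(u^4 - 8*u^3 + 11*u^2 + 20*u) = (u - 5)*(u + 4)*(u^3 - 3*u^2 - 4*u) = (u - 5)*(u - 4)*(u + 4)*(u^2 + u) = u*(u - 5)*(u - 4)*(u + 4)*(u + 1)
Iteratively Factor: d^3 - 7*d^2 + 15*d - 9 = (d - 3)*(d^2 - 4*d + 3) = (d - 3)*(d - 1)*(d - 3)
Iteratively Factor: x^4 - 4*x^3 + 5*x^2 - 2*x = (x - 2)*(x^3 - 2*x^2 + x) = x*(x - 2)*(x^2 - 2*x + 1) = x*(x - 2)*(x - 1)*(x - 1)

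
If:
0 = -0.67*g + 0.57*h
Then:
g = 0.850746268656716*h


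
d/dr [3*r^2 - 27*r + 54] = 6*r - 27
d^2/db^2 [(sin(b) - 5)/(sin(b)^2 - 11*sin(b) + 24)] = (-sin(b)^5 + 9*sin(b)^4 - 19*sin(b)^3 - 169*sin(b)^2 + 930*sin(b) - 442)/(sin(b)^2 - 11*sin(b) + 24)^3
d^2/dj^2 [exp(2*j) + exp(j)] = (4*exp(j) + 1)*exp(j)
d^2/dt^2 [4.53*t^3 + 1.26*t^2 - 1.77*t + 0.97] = 27.18*t + 2.52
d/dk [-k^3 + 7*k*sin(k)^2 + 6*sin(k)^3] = -3*k^2 + 7*k*sin(2*k) + 18*sin(k)^2*cos(k) + 7*sin(k)^2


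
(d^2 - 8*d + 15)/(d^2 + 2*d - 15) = (d - 5)/(d + 5)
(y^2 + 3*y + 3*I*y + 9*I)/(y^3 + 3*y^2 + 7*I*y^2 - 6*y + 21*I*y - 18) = (y + 3*I)/(y^2 + 7*I*y - 6)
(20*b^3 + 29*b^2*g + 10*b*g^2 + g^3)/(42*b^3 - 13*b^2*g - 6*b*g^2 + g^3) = (20*b^3 + 29*b^2*g + 10*b*g^2 + g^3)/(42*b^3 - 13*b^2*g - 6*b*g^2 + g^3)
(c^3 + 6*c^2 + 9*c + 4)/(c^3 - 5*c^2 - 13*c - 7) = (c + 4)/(c - 7)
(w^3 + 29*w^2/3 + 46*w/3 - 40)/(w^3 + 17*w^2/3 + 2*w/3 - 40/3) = (w + 6)/(w + 2)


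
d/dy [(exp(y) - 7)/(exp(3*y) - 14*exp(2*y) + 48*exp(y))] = (-2*exp(3*y) + 35*exp(2*y) - 196*exp(y) + 336)*exp(-y)/(exp(4*y) - 28*exp(3*y) + 292*exp(2*y) - 1344*exp(y) + 2304)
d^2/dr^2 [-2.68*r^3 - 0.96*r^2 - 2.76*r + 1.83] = -16.08*r - 1.92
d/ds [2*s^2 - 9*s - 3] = 4*s - 9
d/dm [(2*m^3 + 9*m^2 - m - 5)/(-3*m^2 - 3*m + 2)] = (-6*m^4 - 12*m^3 - 18*m^2 + 6*m - 17)/(9*m^4 + 18*m^3 - 3*m^2 - 12*m + 4)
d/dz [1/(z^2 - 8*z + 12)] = 2*(4 - z)/(z^2 - 8*z + 12)^2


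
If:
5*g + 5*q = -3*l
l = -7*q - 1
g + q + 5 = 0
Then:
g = -11/3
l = 25/3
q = -4/3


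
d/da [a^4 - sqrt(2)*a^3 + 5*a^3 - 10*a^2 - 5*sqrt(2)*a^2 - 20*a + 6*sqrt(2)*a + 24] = 4*a^3 - 3*sqrt(2)*a^2 + 15*a^2 - 20*a - 10*sqrt(2)*a - 20 + 6*sqrt(2)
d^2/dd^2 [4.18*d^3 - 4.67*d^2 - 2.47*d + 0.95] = 25.08*d - 9.34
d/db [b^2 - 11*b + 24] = 2*b - 11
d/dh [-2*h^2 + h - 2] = 1 - 4*h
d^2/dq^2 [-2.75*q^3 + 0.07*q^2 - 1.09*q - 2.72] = 0.14 - 16.5*q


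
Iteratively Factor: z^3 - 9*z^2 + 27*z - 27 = (z - 3)*(z^2 - 6*z + 9) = (z - 3)^2*(z - 3)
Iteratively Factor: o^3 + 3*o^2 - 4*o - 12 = (o + 3)*(o^2 - 4) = (o - 2)*(o + 3)*(o + 2)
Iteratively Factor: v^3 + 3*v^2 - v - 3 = (v + 1)*(v^2 + 2*v - 3) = (v + 1)*(v + 3)*(v - 1)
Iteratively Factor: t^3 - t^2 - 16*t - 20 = (t - 5)*(t^2 + 4*t + 4) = (t - 5)*(t + 2)*(t + 2)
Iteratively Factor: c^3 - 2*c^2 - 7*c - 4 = (c - 4)*(c^2 + 2*c + 1) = (c - 4)*(c + 1)*(c + 1)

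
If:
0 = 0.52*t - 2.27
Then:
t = 4.37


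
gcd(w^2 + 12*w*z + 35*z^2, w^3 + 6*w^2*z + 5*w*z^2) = w + 5*z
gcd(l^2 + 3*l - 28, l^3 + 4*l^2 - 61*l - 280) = l + 7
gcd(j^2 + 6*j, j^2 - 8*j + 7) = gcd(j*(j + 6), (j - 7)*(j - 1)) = 1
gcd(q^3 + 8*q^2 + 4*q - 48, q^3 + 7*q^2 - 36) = q^2 + 4*q - 12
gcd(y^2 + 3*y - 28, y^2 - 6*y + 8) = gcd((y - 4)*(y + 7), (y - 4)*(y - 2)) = y - 4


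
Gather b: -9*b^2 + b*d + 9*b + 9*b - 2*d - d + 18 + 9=-9*b^2 + b*(d + 18) - 3*d + 27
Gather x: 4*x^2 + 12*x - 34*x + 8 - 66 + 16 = 4*x^2 - 22*x - 42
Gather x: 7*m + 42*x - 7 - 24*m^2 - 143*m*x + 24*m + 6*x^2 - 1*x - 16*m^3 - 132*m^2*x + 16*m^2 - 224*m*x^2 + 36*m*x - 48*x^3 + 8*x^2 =-16*m^3 - 8*m^2 + 31*m - 48*x^3 + x^2*(14 - 224*m) + x*(-132*m^2 - 107*m + 41) - 7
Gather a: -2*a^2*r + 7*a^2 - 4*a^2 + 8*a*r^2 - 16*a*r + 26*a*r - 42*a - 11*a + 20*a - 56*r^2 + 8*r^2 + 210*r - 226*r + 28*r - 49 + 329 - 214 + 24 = a^2*(3 - 2*r) + a*(8*r^2 + 10*r - 33) - 48*r^2 + 12*r + 90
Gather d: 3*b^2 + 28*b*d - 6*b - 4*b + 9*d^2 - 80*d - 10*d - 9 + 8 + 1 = 3*b^2 - 10*b + 9*d^2 + d*(28*b - 90)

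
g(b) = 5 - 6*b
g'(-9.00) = -6.00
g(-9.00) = 59.00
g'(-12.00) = -6.00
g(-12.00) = 77.00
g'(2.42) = -6.00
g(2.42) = -9.52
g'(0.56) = -6.00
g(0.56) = 1.64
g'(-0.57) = -6.00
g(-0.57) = 8.42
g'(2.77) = -6.00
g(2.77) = -11.62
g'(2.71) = -6.00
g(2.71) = -11.26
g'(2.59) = -6.00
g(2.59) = -10.54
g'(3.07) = -6.00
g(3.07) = -13.42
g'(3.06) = -6.00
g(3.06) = -13.36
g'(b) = -6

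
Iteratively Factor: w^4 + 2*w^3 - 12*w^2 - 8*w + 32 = (w + 4)*(w^3 - 2*w^2 - 4*w + 8) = (w - 2)*(w + 4)*(w^2 - 4) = (w - 2)^2*(w + 4)*(w + 2)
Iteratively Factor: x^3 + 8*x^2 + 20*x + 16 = (x + 2)*(x^2 + 6*x + 8) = (x + 2)*(x + 4)*(x + 2)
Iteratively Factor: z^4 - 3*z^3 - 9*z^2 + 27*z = (z)*(z^3 - 3*z^2 - 9*z + 27) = z*(z + 3)*(z^2 - 6*z + 9) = z*(z - 3)*(z + 3)*(z - 3)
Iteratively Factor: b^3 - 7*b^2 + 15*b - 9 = (b - 3)*(b^2 - 4*b + 3) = (b - 3)*(b - 1)*(b - 3)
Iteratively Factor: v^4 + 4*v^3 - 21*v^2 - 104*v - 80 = (v + 1)*(v^3 + 3*v^2 - 24*v - 80) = (v - 5)*(v + 1)*(v^2 + 8*v + 16) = (v - 5)*(v + 1)*(v + 4)*(v + 4)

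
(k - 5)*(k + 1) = k^2 - 4*k - 5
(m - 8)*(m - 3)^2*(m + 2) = m^4 - 12*m^3 + 29*m^2 + 42*m - 144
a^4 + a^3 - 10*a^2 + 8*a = a*(a - 2)*(a - 1)*(a + 4)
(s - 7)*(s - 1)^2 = s^3 - 9*s^2 + 15*s - 7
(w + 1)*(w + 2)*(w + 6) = w^3 + 9*w^2 + 20*w + 12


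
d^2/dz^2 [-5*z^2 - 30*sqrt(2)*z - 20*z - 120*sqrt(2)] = -10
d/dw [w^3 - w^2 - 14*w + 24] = 3*w^2 - 2*w - 14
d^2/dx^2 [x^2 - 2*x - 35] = 2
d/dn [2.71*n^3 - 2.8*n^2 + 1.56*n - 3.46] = 8.13*n^2 - 5.6*n + 1.56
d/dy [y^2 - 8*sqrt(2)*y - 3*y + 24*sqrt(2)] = 2*y - 8*sqrt(2) - 3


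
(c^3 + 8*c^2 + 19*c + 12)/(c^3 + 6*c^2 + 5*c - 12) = (c + 1)/(c - 1)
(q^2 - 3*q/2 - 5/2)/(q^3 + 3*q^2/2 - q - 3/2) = (2*q - 5)/(2*q^2 + q - 3)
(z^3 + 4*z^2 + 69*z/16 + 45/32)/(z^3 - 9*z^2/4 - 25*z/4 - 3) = (8*z^2 + 26*z + 15)/(8*(z^2 - 3*z - 4))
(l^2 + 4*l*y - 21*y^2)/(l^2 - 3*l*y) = (l + 7*y)/l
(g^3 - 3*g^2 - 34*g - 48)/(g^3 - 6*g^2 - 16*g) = (g + 3)/g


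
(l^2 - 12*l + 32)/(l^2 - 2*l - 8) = (l - 8)/(l + 2)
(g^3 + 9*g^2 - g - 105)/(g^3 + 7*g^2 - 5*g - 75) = (g + 7)/(g + 5)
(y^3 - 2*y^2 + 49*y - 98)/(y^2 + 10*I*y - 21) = (y^2 - y*(2 + 7*I) + 14*I)/(y + 3*I)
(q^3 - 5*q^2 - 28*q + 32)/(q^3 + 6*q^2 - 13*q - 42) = (q^3 - 5*q^2 - 28*q + 32)/(q^3 + 6*q^2 - 13*q - 42)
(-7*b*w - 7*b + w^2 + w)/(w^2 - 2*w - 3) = (-7*b + w)/(w - 3)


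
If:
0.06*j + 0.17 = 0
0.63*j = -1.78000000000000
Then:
No Solution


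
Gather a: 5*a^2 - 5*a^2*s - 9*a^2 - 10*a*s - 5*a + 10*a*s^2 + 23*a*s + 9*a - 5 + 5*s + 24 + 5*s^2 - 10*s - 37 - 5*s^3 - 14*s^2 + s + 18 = a^2*(-5*s - 4) + a*(10*s^2 + 13*s + 4) - 5*s^3 - 9*s^2 - 4*s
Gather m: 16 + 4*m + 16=4*m + 32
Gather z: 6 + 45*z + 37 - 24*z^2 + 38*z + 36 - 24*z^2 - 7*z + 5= -48*z^2 + 76*z + 84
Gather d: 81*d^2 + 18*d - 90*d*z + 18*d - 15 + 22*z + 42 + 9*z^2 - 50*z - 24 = 81*d^2 + d*(36 - 90*z) + 9*z^2 - 28*z + 3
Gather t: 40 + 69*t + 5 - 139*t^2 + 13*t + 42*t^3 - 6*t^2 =42*t^3 - 145*t^2 + 82*t + 45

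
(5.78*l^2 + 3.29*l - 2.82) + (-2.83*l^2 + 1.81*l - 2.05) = 2.95*l^2 + 5.1*l - 4.87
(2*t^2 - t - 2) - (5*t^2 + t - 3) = -3*t^2 - 2*t + 1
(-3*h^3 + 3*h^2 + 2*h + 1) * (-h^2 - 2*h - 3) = 3*h^5 + 3*h^4 + h^3 - 14*h^2 - 8*h - 3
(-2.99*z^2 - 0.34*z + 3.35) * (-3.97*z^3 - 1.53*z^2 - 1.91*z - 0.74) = 11.8703*z^5 + 5.9245*z^4 - 7.0684*z^3 - 2.2635*z^2 - 6.1469*z - 2.479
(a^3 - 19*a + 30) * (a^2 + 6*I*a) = a^5 + 6*I*a^4 - 19*a^3 + 30*a^2 - 114*I*a^2 + 180*I*a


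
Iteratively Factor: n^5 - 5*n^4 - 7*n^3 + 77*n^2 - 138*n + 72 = (n + 4)*(n^4 - 9*n^3 + 29*n^2 - 39*n + 18) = (n - 3)*(n + 4)*(n^3 - 6*n^2 + 11*n - 6) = (n - 3)^2*(n + 4)*(n^2 - 3*n + 2) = (n - 3)^2*(n - 2)*(n + 4)*(n - 1)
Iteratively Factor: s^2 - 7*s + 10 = (s - 2)*(s - 5)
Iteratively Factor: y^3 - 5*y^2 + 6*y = (y - 2)*(y^2 - 3*y) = y*(y - 2)*(y - 3)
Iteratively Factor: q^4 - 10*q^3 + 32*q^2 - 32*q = (q)*(q^3 - 10*q^2 + 32*q - 32) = q*(q - 2)*(q^2 - 8*q + 16) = q*(q - 4)*(q - 2)*(q - 4)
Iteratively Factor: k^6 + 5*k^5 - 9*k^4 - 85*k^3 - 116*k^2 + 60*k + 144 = (k + 3)*(k^5 + 2*k^4 - 15*k^3 - 40*k^2 + 4*k + 48) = (k + 3)^2*(k^4 - k^3 - 12*k^2 - 4*k + 16) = (k + 2)*(k + 3)^2*(k^3 - 3*k^2 - 6*k + 8) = (k + 2)^2*(k + 3)^2*(k^2 - 5*k + 4) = (k - 4)*(k + 2)^2*(k + 3)^2*(k - 1)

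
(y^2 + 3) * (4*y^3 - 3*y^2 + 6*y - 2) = 4*y^5 - 3*y^4 + 18*y^3 - 11*y^2 + 18*y - 6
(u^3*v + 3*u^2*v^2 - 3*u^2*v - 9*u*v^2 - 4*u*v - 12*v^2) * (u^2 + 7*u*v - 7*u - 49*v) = u^5*v + 10*u^4*v^2 - 10*u^4*v + 21*u^3*v^3 - 100*u^3*v^2 + 17*u^3*v - 210*u^2*v^3 + 170*u^2*v^2 + 28*u^2*v + 357*u*v^3 + 280*u*v^2 + 588*v^3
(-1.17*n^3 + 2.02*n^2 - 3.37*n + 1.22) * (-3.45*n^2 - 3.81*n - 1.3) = 4.0365*n^5 - 2.5113*n^4 + 5.4513*n^3 + 6.0047*n^2 - 0.2672*n - 1.586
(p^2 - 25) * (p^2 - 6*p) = p^4 - 6*p^3 - 25*p^2 + 150*p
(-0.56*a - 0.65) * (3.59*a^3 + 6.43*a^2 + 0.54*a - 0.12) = -2.0104*a^4 - 5.9343*a^3 - 4.4819*a^2 - 0.2838*a + 0.078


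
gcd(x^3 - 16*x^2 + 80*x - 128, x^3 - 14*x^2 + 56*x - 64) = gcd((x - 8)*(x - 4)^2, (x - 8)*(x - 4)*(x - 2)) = x^2 - 12*x + 32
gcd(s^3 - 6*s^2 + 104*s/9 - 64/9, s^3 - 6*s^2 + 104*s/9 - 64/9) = s^3 - 6*s^2 + 104*s/9 - 64/9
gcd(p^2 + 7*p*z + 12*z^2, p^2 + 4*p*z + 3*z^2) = p + 3*z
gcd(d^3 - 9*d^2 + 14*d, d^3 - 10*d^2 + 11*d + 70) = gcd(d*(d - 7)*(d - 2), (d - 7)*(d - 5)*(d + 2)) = d - 7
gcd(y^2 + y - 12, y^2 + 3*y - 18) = y - 3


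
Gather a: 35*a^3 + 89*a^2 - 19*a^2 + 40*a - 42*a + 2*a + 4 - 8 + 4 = 35*a^3 + 70*a^2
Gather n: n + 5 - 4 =n + 1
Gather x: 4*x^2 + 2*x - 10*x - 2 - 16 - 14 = 4*x^2 - 8*x - 32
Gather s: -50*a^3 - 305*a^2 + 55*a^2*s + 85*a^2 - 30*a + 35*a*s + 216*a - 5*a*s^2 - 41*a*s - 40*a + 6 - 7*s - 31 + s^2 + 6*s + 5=-50*a^3 - 220*a^2 + 146*a + s^2*(1 - 5*a) + s*(55*a^2 - 6*a - 1) - 20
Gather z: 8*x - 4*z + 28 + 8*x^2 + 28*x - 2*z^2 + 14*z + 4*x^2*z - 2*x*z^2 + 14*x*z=8*x^2 + 36*x + z^2*(-2*x - 2) + z*(4*x^2 + 14*x + 10) + 28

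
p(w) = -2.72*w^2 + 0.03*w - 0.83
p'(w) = 0.03 - 5.44*w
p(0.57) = -1.70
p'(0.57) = -3.07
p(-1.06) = -3.92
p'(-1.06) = 5.80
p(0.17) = -0.90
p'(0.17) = -0.89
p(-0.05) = -0.84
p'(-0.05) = 0.30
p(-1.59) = -7.75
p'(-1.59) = 8.68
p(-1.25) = -5.12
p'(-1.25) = 6.83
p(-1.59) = -7.75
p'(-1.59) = 8.68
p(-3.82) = -40.64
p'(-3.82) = 20.81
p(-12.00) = -392.87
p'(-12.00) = 65.31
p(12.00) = -392.15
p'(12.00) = -65.25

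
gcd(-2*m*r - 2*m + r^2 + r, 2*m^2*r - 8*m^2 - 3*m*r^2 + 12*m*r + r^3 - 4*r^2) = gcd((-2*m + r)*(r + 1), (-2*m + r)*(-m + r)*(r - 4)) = -2*m + r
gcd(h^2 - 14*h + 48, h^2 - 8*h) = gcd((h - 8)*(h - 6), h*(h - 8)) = h - 8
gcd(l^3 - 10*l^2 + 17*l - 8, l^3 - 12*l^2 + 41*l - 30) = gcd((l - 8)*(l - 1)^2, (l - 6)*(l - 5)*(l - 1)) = l - 1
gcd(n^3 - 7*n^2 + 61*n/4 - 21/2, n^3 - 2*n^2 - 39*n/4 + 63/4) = n^2 - 5*n + 21/4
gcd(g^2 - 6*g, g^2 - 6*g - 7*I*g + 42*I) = g - 6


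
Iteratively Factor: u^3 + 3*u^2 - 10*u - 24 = (u + 4)*(u^2 - u - 6) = (u - 3)*(u + 4)*(u + 2)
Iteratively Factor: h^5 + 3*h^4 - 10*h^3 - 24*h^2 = (h)*(h^4 + 3*h^3 - 10*h^2 - 24*h) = h*(h + 2)*(h^3 + h^2 - 12*h) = h^2*(h + 2)*(h^2 + h - 12) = h^2*(h + 2)*(h + 4)*(h - 3)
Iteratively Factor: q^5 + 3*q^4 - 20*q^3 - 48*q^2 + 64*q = (q + 4)*(q^4 - q^3 - 16*q^2 + 16*q) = (q + 4)^2*(q^3 - 5*q^2 + 4*q) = q*(q + 4)^2*(q^2 - 5*q + 4) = q*(q - 1)*(q + 4)^2*(q - 4)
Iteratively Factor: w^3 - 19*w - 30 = (w + 2)*(w^2 - 2*w - 15) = (w - 5)*(w + 2)*(w + 3)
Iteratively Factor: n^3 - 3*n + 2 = (n - 1)*(n^2 + n - 2) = (n - 1)^2*(n + 2)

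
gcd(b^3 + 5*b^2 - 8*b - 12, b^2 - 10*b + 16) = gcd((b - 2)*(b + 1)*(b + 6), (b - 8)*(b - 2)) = b - 2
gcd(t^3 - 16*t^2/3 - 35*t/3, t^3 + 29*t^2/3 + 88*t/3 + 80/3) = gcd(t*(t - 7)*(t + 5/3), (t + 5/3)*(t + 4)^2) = t + 5/3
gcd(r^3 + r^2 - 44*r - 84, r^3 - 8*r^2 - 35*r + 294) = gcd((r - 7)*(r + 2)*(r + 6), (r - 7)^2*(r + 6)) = r^2 - r - 42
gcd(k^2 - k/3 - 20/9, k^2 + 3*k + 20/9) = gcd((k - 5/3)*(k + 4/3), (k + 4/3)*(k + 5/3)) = k + 4/3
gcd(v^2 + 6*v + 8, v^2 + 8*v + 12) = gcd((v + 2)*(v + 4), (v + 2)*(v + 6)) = v + 2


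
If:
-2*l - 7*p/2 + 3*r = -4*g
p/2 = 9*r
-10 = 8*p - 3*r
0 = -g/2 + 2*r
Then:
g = -40/141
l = 220/141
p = -60/47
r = -10/141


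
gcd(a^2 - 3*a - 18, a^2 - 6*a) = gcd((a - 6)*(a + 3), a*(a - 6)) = a - 6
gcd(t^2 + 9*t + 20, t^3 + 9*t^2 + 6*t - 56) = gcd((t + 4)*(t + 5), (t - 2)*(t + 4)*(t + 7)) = t + 4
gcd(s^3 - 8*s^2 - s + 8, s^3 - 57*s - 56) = s^2 - 7*s - 8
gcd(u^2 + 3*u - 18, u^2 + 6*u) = u + 6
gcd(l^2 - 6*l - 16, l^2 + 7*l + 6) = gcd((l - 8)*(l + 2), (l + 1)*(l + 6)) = 1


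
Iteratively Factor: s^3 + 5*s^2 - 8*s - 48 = (s - 3)*(s^2 + 8*s + 16) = (s - 3)*(s + 4)*(s + 4)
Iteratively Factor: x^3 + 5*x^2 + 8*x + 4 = (x + 2)*(x^2 + 3*x + 2) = (x + 2)^2*(x + 1)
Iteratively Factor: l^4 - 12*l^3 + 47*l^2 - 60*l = (l)*(l^3 - 12*l^2 + 47*l - 60) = l*(l - 5)*(l^2 - 7*l + 12) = l*(l - 5)*(l - 3)*(l - 4)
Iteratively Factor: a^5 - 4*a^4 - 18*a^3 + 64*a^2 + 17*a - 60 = (a + 4)*(a^4 - 8*a^3 + 14*a^2 + 8*a - 15) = (a - 1)*(a + 4)*(a^3 - 7*a^2 + 7*a + 15) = (a - 5)*(a - 1)*(a + 4)*(a^2 - 2*a - 3) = (a - 5)*(a - 3)*(a - 1)*(a + 4)*(a + 1)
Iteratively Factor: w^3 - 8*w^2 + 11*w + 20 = (w - 5)*(w^2 - 3*w - 4) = (w - 5)*(w + 1)*(w - 4)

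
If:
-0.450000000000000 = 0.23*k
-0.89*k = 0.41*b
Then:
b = 4.25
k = -1.96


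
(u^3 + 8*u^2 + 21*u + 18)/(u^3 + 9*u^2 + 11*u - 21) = (u^2 + 5*u + 6)/(u^2 + 6*u - 7)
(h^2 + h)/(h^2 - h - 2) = h/(h - 2)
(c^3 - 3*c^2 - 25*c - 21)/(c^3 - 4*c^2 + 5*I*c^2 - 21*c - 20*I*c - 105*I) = (c + 1)/(c + 5*I)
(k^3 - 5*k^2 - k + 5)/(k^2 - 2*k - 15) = (k^2 - 1)/(k + 3)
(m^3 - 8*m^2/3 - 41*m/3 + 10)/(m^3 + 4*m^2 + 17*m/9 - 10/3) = 3*(m - 5)/(3*m + 5)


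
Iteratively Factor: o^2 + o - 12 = (o + 4)*(o - 3)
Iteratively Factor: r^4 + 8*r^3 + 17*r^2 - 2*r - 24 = (r + 3)*(r^3 + 5*r^2 + 2*r - 8) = (r + 3)*(r + 4)*(r^2 + r - 2) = (r + 2)*(r + 3)*(r + 4)*(r - 1)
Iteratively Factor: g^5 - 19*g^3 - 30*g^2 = (g + 3)*(g^4 - 3*g^3 - 10*g^2) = g*(g + 3)*(g^3 - 3*g^2 - 10*g) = g^2*(g + 3)*(g^2 - 3*g - 10) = g^2*(g - 5)*(g + 3)*(g + 2)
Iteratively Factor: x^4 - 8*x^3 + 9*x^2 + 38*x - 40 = (x - 1)*(x^3 - 7*x^2 + 2*x + 40) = (x - 4)*(x - 1)*(x^2 - 3*x - 10) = (x - 4)*(x - 1)*(x + 2)*(x - 5)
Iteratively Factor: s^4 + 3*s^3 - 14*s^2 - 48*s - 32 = (s + 2)*(s^3 + s^2 - 16*s - 16) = (s - 4)*(s + 2)*(s^2 + 5*s + 4) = (s - 4)*(s + 2)*(s + 4)*(s + 1)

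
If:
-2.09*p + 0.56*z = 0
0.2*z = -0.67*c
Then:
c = -0.298507462686567*z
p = 0.267942583732057*z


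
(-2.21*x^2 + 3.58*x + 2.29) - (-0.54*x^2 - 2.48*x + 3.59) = -1.67*x^2 + 6.06*x - 1.3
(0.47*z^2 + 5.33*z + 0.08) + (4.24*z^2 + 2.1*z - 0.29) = 4.71*z^2 + 7.43*z - 0.21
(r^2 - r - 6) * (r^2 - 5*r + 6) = r^4 - 6*r^3 + 5*r^2 + 24*r - 36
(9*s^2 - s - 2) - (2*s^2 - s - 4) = 7*s^2 + 2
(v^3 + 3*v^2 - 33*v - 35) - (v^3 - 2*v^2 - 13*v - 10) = 5*v^2 - 20*v - 25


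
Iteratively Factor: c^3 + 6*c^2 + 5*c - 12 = (c + 3)*(c^2 + 3*c - 4) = (c + 3)*(c + 4)*(c - 1)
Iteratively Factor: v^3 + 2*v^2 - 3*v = (v - 1)*(v^2 + 3*v) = v*(v - 1)*(v + 3)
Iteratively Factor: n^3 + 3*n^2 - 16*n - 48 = (n + 4)*(n^2 - n - 12) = (n - 4)*(n + 4)*(n + 3)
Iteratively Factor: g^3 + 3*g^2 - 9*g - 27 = (g + 3)*(g^2 - 9) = (g - 3)*(g + 3)*(g + 3)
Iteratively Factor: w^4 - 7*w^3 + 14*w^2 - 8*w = (w - 4)*(w^3 - 3*w^2 + 2*w) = (w - 4)*(w - 1)*(w^2 - 2*w) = w*(w - 4)*(w - 1)*(w - 2)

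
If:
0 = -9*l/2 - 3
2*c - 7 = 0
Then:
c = 7/2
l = -2/3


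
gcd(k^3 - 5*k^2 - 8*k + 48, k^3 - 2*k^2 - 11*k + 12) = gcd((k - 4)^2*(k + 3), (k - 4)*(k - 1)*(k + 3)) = k^2 - k - 12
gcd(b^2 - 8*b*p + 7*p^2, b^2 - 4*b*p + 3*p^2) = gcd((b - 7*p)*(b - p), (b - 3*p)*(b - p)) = -b + p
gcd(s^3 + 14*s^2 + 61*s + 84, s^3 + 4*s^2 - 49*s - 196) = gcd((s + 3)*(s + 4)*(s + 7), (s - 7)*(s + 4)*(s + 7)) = s^2 + 11*s + 28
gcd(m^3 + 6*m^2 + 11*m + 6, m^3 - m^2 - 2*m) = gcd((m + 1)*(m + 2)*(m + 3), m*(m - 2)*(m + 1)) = m + 1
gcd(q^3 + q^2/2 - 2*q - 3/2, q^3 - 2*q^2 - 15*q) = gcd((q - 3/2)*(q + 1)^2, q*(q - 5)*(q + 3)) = 1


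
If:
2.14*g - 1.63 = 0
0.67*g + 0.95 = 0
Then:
No Solution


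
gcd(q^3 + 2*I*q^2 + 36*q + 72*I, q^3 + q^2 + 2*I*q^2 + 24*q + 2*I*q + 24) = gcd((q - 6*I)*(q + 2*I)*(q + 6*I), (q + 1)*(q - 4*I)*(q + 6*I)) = q + 6*I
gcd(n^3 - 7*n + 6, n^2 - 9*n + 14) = n - 2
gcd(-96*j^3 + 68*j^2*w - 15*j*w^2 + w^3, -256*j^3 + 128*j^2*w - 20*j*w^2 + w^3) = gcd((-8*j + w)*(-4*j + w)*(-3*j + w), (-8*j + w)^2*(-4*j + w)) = 32*j^2 - 12*j*w + w^2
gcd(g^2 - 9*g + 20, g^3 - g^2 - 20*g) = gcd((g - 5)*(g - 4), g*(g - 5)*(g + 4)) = g - 5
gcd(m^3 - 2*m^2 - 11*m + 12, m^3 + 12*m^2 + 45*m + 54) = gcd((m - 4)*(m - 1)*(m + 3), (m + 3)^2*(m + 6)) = m + 3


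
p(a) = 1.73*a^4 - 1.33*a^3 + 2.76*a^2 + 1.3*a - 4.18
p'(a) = 6.92*a^3 - 3.99*a^2 + 5.52*a + 1.3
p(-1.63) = 19.01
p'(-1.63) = -48.27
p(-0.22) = -4.31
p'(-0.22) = -0.18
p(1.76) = 16.01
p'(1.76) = 36.38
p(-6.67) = 3928.73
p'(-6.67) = -2266.48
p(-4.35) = 771.31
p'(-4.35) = -667.82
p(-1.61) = 18.06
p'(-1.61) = -46.81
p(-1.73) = 24.21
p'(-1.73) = -56.02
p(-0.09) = -4.27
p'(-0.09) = 0.77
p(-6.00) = 2616.74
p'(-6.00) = -1670.18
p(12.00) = 33983.90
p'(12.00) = 11450.74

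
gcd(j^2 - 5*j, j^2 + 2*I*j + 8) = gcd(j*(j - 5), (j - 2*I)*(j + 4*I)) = 1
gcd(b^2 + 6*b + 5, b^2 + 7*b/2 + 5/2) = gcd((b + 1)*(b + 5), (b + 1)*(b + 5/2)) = b + 1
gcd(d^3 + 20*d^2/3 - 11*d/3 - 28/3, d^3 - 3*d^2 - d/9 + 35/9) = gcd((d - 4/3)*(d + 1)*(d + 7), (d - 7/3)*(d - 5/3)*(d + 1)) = d + 1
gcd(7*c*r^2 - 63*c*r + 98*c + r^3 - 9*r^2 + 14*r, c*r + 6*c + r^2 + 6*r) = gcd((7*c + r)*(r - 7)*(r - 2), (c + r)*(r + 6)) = 1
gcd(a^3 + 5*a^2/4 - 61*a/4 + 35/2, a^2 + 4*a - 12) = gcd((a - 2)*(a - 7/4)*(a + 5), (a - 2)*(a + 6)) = a - 2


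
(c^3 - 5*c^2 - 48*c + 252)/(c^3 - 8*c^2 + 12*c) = (c^2 + c - 42)/(c*(c - 2))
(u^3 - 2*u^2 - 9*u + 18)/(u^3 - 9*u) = (u - 2)/u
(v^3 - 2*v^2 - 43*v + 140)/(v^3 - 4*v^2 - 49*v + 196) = (v - 5)/(v - 7)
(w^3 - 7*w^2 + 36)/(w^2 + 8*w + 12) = (w^2 - 9*w + 18)/(w + 6)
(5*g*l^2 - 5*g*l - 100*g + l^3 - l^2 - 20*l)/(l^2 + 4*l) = 5*g - 25*g/l + l - 5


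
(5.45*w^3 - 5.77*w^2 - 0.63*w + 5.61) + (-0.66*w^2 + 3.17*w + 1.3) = 5.45*w^3 - 6.43*w^2 + 2.54*w + 6.91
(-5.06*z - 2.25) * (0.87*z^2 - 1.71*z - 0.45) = -4.4022*z^3 + 6.6951*z^2 + 6.1245*z + 1.0125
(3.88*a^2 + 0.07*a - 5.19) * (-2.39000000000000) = -9.2732*a^2 - 0.1673*a + 12.4041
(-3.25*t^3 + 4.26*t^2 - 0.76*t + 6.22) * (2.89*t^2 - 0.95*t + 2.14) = -9.3925*t^5 + 15.3989*t^4 - 13.1984*t^3 + 27.8142*t^2 - 7.5354*t + 13.3108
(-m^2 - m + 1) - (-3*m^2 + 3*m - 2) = 2*m^2 - 4*m + 3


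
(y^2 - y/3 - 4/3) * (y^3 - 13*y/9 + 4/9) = y^5 - y^4/3 - 25*y^3/9 + 25*y^2/27 + 16*y/9 - 16/27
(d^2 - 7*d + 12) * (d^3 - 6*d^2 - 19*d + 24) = d^5 - 13*d^4 + 35*d^3 + 85*d^2 - 396*d + 288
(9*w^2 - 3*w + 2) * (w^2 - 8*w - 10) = 9*w^4 - 75*w^3 - 64*w^2 + 14*w - 20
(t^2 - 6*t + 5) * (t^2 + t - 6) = t^4 - 5*t^3 - 7*t^2 + 41*t - 30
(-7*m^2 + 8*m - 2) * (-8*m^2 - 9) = 56*m^4 - 64*m^3 + 79*m^2 - 72*m + 18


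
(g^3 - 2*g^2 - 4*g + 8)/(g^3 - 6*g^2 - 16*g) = (g^2 - 4*g + 4)/(g*(g - 8))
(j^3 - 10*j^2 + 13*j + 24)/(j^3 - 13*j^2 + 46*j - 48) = (j + 1)/(j - 2)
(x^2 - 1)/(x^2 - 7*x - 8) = (x - 1)/(x - 8)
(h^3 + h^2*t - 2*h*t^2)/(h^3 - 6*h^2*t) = (h^2 + h*t - 2*t^2)/(h*(h - 6*t))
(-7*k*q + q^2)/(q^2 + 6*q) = (-7*k + q)/(q + 6)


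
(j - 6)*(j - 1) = j^2 - 7*j + 6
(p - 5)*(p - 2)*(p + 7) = p^3 - 39*p + 70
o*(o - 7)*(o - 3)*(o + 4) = o^4 - 6*o^3 - 19*o^2 + 84*o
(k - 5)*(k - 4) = k^2 - 9*k + 20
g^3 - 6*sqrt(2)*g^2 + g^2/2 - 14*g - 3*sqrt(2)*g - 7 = (g + 1/2)*(g - 7*sqrt(2))*(g + sqrt(2))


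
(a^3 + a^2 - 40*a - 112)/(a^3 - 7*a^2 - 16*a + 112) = (a + 4)/(a - 4)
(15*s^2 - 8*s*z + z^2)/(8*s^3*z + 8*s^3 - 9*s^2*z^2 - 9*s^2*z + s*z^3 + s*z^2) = (15*s^2 - 8*s*z + z^2)/(s*(8*s^2*z + 8*s^2 - 9*s*z^2 - 9*s*z + z^3 + z^2))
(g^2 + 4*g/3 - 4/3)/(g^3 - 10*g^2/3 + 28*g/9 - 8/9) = 3*(g + 2)/(3*g^2 - 8*g + 4)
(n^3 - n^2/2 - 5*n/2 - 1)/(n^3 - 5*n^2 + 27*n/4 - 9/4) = 2*(2*n^3 - n^2 - 5*n - 2)/(4*n^3 - 20*n^2 + 27*n - 9)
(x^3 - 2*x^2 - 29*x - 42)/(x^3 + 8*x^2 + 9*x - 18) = (x^2 - 5*x - 14)/(x^2 + 5*x - 6)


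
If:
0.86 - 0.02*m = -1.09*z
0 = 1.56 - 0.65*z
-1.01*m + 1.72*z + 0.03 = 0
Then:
No Solution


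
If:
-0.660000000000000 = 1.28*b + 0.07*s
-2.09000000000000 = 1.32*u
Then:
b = -0.0546875*s - 0.515625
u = -1.58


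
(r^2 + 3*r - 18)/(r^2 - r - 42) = (r - 3)/(r - 7)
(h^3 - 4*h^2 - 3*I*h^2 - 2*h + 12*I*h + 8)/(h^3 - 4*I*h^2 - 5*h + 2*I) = (h - 4)/(h - I)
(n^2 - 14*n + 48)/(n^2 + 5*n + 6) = (n^2 - 14*n + 48)/(n^2 + 5*n + 6)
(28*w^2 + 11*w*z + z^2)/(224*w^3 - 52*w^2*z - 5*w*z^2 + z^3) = (4*w + z)/(32*w^2 - 12*w*z + z^2)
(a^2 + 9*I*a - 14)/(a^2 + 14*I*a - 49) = (a + 2*I)/(a + 7*I)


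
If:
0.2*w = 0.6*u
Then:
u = 0.333333333333333*w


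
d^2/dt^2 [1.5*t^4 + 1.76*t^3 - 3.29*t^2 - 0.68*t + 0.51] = 18.0*t^2 + 10.56*t - 6.58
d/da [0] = 0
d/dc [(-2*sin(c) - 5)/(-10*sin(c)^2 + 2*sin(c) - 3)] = 4*(-5*sin(c)^2 - 25*sin(c) + 4)*cos(c)/(10*sin(c)^2 - 2*sin(c) + 3)^2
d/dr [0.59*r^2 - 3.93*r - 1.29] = 1.18*r - 3.93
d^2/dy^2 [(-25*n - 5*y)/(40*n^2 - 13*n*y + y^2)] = 10*((-8*n + 3*y)*(40*n^2 - 13*n*y + y^2) - (5*n + y)*(13*n - 2*y)^2)/(40*n^2 - 13*n*y + y^2)^3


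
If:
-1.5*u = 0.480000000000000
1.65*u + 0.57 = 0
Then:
No Solution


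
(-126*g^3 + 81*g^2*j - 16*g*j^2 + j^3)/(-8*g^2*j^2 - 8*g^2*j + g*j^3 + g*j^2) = (126*g^3 - 81*g^2*j + 16*g*j^2 - j^3)/(g*j*(8*g*j + 8*g - j^2 - j))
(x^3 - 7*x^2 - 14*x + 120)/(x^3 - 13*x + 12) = (x^2 - 11*x + 30)/(x^2 - 4*x + 3)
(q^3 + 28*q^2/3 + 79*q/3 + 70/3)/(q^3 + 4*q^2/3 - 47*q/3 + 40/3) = (3*q^2 + 13*q + 14)/(3*q^2 - 11*q + 8)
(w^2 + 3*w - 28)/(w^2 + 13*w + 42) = (w - 4)/(w + 6)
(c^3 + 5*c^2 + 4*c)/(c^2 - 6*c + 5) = c*(c^2 + 5*c + 4)/(c^2 - 6*c + 5)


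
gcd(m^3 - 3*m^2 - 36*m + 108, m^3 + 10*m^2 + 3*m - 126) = m^2 + 3*m - 18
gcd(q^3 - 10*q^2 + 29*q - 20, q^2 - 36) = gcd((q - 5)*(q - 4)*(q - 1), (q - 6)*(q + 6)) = 1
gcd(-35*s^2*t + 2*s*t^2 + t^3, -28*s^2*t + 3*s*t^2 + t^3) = 7*s*t + t^2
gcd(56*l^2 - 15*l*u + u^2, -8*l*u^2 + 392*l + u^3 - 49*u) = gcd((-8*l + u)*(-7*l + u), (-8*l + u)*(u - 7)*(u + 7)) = -8*l + u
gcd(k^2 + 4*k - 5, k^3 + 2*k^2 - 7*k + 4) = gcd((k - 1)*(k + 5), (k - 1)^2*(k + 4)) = k - 1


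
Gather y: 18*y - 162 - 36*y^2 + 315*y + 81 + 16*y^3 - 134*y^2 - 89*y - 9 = 16*y^3 - 170*y^2 + 244*y - 90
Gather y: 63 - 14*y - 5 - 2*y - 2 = 56 - 16*y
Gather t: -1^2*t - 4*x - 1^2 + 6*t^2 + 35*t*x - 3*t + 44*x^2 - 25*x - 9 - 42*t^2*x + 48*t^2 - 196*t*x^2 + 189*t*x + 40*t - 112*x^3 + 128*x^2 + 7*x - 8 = t^2*(54 - 42*x) + t*(-196*x^2 + 224*x + 36) - 112*x^3 + 172*x^2 - 22*x - 18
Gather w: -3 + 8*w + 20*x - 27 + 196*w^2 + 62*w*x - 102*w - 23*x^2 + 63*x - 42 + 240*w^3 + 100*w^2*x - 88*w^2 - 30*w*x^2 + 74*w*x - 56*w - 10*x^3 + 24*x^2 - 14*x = 240*w^3 + w^2*(100*x + 108) + w*(-30*x^2 + 136*x - 150) - 10*x^3 + x^2 + 69*x - 72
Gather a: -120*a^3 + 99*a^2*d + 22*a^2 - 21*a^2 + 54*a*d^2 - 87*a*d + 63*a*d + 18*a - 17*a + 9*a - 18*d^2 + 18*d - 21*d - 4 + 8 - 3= -120*a^3 + a^2*(99*d + 1) + a*(54*d^2 - 24*d + 10) - 18*d^2 - 3*d + 1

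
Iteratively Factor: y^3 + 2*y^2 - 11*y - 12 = (y + 1)*(y^2 + y - 12) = (y - 3)*(y + 1)*(y + 4)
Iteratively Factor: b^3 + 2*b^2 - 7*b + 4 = (b - 1)*(b^2 + 3*b - 4) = (b - 1)^2*(b + 4)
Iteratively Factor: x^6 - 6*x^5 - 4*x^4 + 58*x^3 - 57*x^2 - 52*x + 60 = (x + 1)*(x^5 - 7*x^4 + 3*x^3 + 55*x^2 - 112*x + 60) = (x - 2)*(x + 1)*(x^4 - 5*x^3 - 7*x^2 + 41*x - 30) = (x - 2)^2*(x + 1)*(x^3 - 3*x^2 - 13*x + 15) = (x - 2)^2*(x - 1)*(x + 1)*(x^2 - 2*x - 15) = (x - 5)*(x - 2)^2*(x - 1)*(x + 1)*(x + 3)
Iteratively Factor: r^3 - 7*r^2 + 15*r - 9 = (r - 1)*(r^2 - 6*r + 9) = (r - 3)*(r - 1)*(r - 3)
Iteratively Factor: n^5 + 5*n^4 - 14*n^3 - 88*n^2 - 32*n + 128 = (n - 4)*(n^4 + 9*n^3 + 22*n^2 - 32) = (n - 4)*(n + 2)*(n^3 + 7*n^2 + 8*n - 16) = (n - 4)*(n - 1)*(n + 2)*(n^2 + 8*n + 16) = (n - 4)*(n - 1)*(n + 2)*(n + 4)*(n + 4)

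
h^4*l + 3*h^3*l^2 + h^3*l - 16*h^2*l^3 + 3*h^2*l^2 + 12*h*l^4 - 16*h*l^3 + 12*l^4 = (h - 2*l)*(h - l)*(h + 6*l)*(h*l + l)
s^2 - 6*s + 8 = (s - 4)*(s - 2)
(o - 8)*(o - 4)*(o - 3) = o^3 - 15*o^2 + 68*o - 96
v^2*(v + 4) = v^3 + 4*v^2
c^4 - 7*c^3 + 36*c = c*(c - 6)*(c - 3)*(c + 2)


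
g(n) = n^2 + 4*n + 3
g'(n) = 2*n + 4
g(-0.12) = 2.53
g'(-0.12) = 3.76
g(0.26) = 4.11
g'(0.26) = 4.52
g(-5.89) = 14.13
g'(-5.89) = -7.78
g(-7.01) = 24.10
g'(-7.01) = -10.02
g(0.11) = 3.45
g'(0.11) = 4.22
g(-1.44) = -0.69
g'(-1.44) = 1.12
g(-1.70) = -0.91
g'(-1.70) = 0.60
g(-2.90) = -0.19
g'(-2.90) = -1.80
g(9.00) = 120.00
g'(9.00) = 22.00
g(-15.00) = 168.00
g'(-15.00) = -26.00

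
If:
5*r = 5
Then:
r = 1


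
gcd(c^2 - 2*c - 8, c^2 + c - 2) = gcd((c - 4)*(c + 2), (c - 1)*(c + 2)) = c + 2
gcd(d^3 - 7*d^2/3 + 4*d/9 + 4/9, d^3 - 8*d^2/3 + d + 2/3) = d^2 - 5*d/3 - 2/3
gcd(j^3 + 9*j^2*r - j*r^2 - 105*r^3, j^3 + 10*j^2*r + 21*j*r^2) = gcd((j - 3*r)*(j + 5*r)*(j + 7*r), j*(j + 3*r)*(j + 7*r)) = j + 7*r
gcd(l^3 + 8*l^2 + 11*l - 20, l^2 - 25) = l + 5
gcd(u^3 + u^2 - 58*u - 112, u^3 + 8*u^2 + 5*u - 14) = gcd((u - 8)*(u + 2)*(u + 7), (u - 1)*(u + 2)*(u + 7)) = u^2 + 9*u + 14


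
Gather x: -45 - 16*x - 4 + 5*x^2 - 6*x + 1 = 5*x^2 - 22*x - 48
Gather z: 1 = 1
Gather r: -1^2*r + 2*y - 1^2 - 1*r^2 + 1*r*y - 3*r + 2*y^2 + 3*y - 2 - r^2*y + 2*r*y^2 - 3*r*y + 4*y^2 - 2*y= r^2*(-y - 1) + r*(2*y^2 - 2*y - 4) + 6*y^2 + 3*y - 3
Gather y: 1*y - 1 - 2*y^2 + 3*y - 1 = -2*y^2 + 4*y - 2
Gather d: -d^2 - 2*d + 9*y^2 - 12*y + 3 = -d^2 - 2*d + 9*y^2 - 12*y + 3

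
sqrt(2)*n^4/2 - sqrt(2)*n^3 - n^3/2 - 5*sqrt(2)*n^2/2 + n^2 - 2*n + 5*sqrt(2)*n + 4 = (n - 2)*(n - 2*sqrt(2))*(n + sqrt(2)/2)*(sqrt(2)*n/2 + 1)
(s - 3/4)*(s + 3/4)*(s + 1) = s^3 + s^2 - 9*s/16 - 9/16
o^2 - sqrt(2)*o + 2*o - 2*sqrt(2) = (o + 2)*(o - sqrt(2))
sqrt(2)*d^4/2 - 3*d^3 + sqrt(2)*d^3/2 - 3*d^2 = d^2*(d - 3*sqrt(2))*(sqrt(2)*d/2 + sqrt(2)/2)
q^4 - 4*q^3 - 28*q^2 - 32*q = q*(q - 8)*(q + 2)^2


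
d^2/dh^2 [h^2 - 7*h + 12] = 2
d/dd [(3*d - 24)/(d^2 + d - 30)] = 3*(d^2 + d - (d - 8)*(2*d + 1) - 30)/(d^2 + d - 30)^2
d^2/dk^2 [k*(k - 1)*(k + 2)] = 6*k + 2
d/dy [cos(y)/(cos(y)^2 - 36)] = (cos(y)^2 + 36)*sin(y)/(cos(y)^2 - 36)^2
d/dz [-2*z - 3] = -2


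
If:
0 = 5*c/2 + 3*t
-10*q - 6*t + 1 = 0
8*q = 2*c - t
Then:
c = -24/35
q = -17/70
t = 4/7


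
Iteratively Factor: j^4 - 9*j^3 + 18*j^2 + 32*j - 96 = (j + 2)*(j^3 - 11*j^2 + 40*j - 48) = (j - 4)*(j + 2)*(j^2 - 7*j + 12) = (j - 4)^2*(j + 2)*(j - 3)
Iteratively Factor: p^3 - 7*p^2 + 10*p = (p)*(p^2 - 7*p + 10) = p*(p - 5)*(p - 2)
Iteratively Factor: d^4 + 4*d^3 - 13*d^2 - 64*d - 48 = (d + 4)*(d^3 - 13*d - 12) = (d + 1)*(d + 4)*(d^2 - d - 12) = (d + 1)*(d + 3)*(d + 4)*(d - 4)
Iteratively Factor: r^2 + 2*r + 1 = (r + 1)*(r + 1)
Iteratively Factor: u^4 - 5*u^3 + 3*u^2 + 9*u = (u - 3)*(u^3 - 2*u^2 - 3*u) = (u - 3)*(u + 1)*(u^2 - 3*u) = u*(u - 3)*(u + 1)*(u - 3)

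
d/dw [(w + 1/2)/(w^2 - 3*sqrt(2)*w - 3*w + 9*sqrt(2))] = (w^2 - 3*sqrt(2)*w - 3*w + (2*w + 1)*(-2*w + 3 + 3*sqrt(2))/2 + 9*sqrt(2))/(w^2 - 3*sqrt(2)*w - 3*w + 9*sqrt(2))^2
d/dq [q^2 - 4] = 2*q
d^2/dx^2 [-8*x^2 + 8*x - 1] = -16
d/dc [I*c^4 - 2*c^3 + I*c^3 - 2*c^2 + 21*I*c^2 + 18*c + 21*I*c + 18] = 4*I*c^3 + c^2*(-6 + 3*I) + c*(-4 + 42*I) + 18 + 21*I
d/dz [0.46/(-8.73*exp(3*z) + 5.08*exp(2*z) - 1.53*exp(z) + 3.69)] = (12.0474*exp(2*z) - 4.6736*exp(z) + 0.7038)*exp(z)/(8.73*exp(3*z) - 5.08*exp(2*z) + 1.53*exp(z) - 3.69)^2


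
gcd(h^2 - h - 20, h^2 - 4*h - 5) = h - 5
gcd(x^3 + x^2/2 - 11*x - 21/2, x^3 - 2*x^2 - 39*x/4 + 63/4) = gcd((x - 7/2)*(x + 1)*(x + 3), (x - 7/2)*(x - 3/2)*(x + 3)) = x^2 - x/2 - 21/2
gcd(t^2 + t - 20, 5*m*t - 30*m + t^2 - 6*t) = 1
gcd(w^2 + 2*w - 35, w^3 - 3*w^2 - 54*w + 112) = w + 7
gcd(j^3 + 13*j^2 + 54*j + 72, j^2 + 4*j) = j + 4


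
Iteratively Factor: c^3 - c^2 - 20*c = (c - 5)*(c^2 + 4*c) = (c - 5)*(c + 4)*(c)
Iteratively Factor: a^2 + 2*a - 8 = (a + 4)*(a - 2)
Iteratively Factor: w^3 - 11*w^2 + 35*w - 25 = (w - 5)*(w^2 - 6*w + 5) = (w - 5)^2*(w - 1)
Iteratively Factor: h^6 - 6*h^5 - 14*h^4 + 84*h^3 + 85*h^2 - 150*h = (h + 2)*(h^5 - 8*h^4 + 2*h^3 + 80*h^2 - 75*h) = (h - 5)*(h + 2)*(h^4 - 3*h^3 - 13*h^2 + 15*h) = (h - 5)*(h + 2)*(h + 3)*(h^3 - 6*h^2 + 5*h) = (h - 5)*(h - 1)*(h + 2)*(h + 3)*(h^2 - 5*h) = (h - 5)^2*(h - 1)*(h + 2)*(h + 3)*(h)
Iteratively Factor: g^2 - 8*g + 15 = (g - 3)*(g - 5)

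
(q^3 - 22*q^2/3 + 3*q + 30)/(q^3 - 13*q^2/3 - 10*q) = (q - 3)/q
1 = 1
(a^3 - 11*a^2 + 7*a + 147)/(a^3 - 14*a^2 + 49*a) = (a + 3)/a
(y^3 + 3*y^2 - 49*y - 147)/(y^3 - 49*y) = (y + 3)/y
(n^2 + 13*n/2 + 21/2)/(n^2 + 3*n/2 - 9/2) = (2*n + 7)/(2*n - 3)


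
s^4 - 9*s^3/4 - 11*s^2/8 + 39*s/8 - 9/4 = (s - 2)*(s - 1)*(s - 3/4)*(s + 3/2)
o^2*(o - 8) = o^3 - 8*o^2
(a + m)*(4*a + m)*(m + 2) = 4*a^2*m + 8*a^2 + 5*a*m^2 + 10*a*m + m^3 + 2*m^2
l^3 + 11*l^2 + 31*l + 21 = (l + 1)*(l + 3)*(l + 7)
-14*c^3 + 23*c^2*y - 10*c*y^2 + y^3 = (-7*c + y)*(-2*c + y)*(-c + y)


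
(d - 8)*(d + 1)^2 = d^3 - 6*d^2 - 15*d - 8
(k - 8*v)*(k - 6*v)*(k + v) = k^3 - 13*k^2*v + 34*k*v^2 + 48*v^3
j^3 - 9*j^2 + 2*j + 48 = (j - 8)*(j - 3)*(j + 2)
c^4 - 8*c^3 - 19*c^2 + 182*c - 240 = (c - 8)*(c - 3)*(c - 2)*(c + 5)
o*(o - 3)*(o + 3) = o^3 - 9*o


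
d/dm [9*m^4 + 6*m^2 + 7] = 36*m^3 + 12*m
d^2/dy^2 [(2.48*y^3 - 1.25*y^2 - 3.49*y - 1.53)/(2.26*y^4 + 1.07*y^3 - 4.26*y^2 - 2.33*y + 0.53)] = (25.333696*y^9 - 38.307*y^8 - 88.7840999999999*y^7 - 112.81885*y^6 - 46.5503699999997*y^5 + 229.66545*y^4 + 156.210568*y^3 - 133.275366*y^2 - 129.011406*y - 32.843154)/(11.543176*y^12 + 16.395396*y^11 - 57.512706*y^10 - 96.286273*y^9 + 82.723554*y^8 + 192.534669*y^7 - 5.572575*y^6 - 140.665275*y^5 - 46.550214*y^4 + 19.816396*y^3 + 5.042049*y^2 - 1.963491*y + 0.148877)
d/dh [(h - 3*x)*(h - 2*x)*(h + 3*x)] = 3*h^2 - 4*h*x - 9*x^2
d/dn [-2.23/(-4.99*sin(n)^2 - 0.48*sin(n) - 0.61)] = -(22.2554*sin(n) + 1.0704)*cos(n)/(4.99*sin(n)^2 + 0.48*sin(n) + 0.61)^2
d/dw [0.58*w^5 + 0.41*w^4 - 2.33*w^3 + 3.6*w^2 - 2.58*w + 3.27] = 2.9*w^4 + 1.64*w^3 - 6.99*w^2 + 7.2*w - 2.58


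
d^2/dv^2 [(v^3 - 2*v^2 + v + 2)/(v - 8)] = 2*(v^3 - 24*v^2 + 192*v - 118)/(v^3 - 24*v^2 + 192*v - 512)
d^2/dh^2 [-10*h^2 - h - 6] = -20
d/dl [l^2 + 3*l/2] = 2*l + 3/2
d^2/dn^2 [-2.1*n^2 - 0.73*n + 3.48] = -4.20000000000000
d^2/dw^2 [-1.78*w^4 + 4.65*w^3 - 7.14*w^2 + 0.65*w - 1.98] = -21.36*w^2 + 27.9*w - 14.28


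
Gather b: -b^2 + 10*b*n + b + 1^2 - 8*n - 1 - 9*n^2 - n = -b^2 + b*(10*n + 1) - 9*n^2 - 9*n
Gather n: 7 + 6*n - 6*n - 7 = 0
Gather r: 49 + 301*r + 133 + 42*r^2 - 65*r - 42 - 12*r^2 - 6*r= 30*r^2 + 230*r + 140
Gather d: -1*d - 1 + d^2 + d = d^2 - 1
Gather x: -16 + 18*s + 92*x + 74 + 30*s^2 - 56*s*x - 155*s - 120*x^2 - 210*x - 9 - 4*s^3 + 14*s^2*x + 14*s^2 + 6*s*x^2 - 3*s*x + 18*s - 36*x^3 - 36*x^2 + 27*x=-4*s^3 + 44*s^2 - 119*s - 36*x^3 + x^2*(6*s - 156) + x*(14*s^2 - 59*s - 91) + 49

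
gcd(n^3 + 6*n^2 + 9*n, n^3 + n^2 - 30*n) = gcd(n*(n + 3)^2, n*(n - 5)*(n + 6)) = n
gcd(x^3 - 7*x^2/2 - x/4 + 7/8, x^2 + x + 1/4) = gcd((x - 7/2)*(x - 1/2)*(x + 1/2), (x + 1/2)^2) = x + 1/2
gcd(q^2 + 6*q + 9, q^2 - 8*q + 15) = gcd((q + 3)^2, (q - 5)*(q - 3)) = 1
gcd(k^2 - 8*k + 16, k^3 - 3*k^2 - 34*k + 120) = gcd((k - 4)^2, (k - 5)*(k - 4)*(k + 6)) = k - 4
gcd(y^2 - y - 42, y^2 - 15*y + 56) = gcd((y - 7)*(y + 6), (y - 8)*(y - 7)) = y - 7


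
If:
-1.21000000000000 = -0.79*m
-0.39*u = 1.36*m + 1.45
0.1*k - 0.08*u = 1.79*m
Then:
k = 20.17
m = 1.53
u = -9.06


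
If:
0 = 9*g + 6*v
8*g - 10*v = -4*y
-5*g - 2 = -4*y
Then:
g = -1/14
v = 3/28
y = 23/56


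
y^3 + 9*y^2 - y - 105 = (y - 3)*(y + 5)*(y + 7)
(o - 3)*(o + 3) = o^2 - 9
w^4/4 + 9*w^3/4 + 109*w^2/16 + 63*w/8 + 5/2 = (w/4 + 1)*(w + 1/2)*(w + 2)*(w + 5/2)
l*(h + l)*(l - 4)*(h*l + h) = h^2*l^3 - 3*h^2*l^2 - 4*h^2*l + h*l^4 - 3*h*l^3 - 4*h*l^2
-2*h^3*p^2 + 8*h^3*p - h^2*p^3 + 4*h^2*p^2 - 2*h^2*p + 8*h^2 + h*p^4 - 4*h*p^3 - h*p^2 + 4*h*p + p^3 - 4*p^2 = (-2*h + p)*(h + p)*(p - 4)*(h*p + 1)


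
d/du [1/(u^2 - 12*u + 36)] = 2*(6 - u)/(u^2 - 12*u + 36)^2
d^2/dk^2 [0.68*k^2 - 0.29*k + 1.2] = 1.36000000000000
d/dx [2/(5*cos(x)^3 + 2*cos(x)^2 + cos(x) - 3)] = 2*(15*cos(x)^2 + 4*cos(x) + 1)*sin(x)/(5*cos(x)^3 + 2*cos(x)^2 + cos(x) - 3)^2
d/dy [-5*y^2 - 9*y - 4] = -10*y - 9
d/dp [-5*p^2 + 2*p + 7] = 2 - 10*p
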